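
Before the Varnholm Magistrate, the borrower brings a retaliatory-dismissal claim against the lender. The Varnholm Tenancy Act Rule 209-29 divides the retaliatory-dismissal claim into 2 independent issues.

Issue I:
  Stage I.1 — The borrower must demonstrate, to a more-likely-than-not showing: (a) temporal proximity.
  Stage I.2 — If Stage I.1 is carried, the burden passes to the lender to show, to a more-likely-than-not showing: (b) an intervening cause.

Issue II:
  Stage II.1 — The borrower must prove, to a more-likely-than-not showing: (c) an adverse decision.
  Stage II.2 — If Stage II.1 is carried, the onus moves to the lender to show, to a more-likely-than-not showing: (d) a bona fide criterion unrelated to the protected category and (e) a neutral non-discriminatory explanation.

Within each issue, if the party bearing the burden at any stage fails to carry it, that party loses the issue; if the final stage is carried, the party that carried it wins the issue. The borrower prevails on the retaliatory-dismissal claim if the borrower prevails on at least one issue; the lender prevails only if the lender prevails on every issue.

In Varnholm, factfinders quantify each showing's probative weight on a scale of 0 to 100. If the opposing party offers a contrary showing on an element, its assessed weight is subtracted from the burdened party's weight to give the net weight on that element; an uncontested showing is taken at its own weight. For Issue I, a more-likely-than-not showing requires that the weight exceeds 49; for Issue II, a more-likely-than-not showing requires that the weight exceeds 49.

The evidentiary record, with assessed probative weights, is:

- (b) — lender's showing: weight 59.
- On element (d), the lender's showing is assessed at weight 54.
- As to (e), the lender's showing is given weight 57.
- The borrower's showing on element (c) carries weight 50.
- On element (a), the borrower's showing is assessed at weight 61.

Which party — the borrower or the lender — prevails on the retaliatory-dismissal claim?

lender

— Issue I —
At Stage I.1 the borrower must meet a more-likely-than-not showing (weight exceeds 49): on (a) the weight is 61, which does exceed 49, so (a) meets the standard.
  Stage I.1 carried; the burden shifts to the lender.
At Stage I.2 the lender must meet a more-likely-than-not showing (weight exceeds 49): on (b) the weight is 59, > 49, so (b) meets the standard.
  Stage I.2 carried; the final stage is satisfied.
All stages carried — the lender prevails on this issue.
— Issue II —
At Stage II.1 the borrower must meet a more-likely-than-not showing (weight exceeds 49): on (c) the weight is 50, > 49, so (c) meets the standard.
  Stage II.1 is satisfied; the onus moves to the lender.
At Stage II.2 the lender must meet a more-likely-than-not showing (weight exceeds 49): on (d) the weight is 54, > 49, so (d) meets the standard; on (e) the weight is 57, which does exceed 49, so (e) meets the standard.
  The lender carries the last stage.
With every stage satisfied, the lender prevails on this issue.
Per-issue: Issue I → lender; Issue II → lender. The borrower must prevail on at least one issue; overall, the lender prevails.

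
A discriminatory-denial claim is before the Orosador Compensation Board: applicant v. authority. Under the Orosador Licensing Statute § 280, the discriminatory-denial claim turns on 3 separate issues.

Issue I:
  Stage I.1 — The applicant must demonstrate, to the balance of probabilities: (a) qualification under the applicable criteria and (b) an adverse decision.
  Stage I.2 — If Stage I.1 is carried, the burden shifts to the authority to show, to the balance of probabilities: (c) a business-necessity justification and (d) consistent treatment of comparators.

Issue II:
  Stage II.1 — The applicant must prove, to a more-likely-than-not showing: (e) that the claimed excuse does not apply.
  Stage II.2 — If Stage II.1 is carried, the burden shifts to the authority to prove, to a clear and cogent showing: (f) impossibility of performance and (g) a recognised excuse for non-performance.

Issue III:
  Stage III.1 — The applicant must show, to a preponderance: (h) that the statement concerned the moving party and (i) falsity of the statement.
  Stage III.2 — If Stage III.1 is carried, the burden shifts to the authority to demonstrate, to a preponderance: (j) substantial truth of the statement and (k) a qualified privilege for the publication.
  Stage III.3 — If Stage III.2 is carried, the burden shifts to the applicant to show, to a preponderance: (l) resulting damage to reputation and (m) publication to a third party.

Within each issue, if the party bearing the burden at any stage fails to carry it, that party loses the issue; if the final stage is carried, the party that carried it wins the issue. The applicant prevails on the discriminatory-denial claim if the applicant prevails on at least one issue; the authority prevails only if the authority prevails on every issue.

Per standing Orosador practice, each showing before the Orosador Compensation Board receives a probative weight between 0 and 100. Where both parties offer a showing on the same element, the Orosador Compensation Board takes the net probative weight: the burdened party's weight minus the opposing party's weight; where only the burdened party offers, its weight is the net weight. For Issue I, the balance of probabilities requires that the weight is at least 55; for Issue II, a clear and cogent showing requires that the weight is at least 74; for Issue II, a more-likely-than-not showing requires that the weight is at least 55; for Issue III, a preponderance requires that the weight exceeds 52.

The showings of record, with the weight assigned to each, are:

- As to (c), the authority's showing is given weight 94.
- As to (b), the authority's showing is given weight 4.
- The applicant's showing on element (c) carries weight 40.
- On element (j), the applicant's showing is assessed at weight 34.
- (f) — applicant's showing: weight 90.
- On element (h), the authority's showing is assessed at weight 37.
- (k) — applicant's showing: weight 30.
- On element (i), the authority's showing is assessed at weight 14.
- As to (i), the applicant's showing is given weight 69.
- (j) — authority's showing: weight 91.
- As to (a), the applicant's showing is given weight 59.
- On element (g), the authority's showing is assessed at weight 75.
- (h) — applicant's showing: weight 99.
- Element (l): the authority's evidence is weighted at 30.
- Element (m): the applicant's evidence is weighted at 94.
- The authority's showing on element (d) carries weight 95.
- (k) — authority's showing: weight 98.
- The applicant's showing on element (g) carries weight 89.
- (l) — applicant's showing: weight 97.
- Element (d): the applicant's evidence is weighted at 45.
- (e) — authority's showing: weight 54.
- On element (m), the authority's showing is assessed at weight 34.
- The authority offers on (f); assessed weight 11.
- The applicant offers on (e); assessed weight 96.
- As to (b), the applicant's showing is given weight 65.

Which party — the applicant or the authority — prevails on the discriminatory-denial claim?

applicant

— Issue I —
Stage I.1 — burden on applicant; standard: the balance of probabilities (weight is at least 55).
    (a): 59 ≥ 55 [met]
    (b): 65 − 4 = 61 ≥ 55 [met]
  Stage I.1 is satisfied; the onus moves to the authority.
Stage I.2 — burden on authority; standard: the balance of probabilities (weight is at least 55).
    (c): 94 − 40 = 54 < 55 [not met]
    (d): 95 − 45 = 50 < 55 [not met]
  The authority does not carry Stage I.2.
The applicant prevails on this issue.
— Issue II —
Stage II.1 (applicant, a more-likely-than-not showing, weight is at least 55): (e) net 96−54=42 < 55 — fails.
  Not every element is met, so the applicant fails to carry Stage II.1.
The authority prevails on this issue.
— Issue III —
Stage III.1 — burden on applicant; standard: a preponderance (weight exceeds 52).
    (h): 99 − 37 = 62 > 52 [met]
    (i): 69 − 14 = 55 > 52 [met]
  The applicant carries Stage III.1; the authority now bears the burden.
Stage III.2 — burden on authority; standard: a preponderance (weight exceeds 52).
    (j): 91 − 34 = 57 > 52 [met]
    (k): 98 − 30 = 68 > 52 [met]
  Stage III.2 carried; the burden shifts to the applicant.
Stage III.3 — burden on applicant; standard: a preponderance (weight exceeds 52).
    (l): 97 − 30 = 67 > 52 [met]
    (m): 94 − 34 = 60 > 52 [met]
  Stage III.3 carried; the final stage is satisfied.
Every stage carried; the applicant prevails on this issue.
Per-issue: Issue I → applicant; Issue II → authority; Issue III → applicant. The applicant must prevail on at least one issue; overall, the applicant prevails.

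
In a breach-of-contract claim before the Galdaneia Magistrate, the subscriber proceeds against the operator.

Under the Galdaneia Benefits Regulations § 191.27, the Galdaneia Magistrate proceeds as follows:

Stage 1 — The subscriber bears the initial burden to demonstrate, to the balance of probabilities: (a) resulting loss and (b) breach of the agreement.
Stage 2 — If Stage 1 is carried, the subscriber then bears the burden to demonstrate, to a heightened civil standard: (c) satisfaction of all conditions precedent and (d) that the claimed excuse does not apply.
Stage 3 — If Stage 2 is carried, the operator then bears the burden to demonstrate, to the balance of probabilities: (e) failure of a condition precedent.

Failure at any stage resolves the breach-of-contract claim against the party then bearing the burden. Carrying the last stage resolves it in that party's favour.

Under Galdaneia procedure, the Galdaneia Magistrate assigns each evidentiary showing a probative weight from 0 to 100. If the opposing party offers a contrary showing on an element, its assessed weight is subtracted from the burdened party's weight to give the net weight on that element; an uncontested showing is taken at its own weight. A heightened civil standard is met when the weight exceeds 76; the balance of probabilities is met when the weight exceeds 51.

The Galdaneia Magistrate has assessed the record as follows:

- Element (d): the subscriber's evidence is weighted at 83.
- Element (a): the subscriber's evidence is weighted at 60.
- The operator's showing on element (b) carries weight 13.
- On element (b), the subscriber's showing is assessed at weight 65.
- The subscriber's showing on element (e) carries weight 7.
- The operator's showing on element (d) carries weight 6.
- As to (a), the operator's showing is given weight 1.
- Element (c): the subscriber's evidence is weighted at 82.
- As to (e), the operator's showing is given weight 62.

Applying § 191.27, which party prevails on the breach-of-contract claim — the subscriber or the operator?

Stage 1 (subscriber, the balance of probabilities, weight exceeds 51): (a) net 60−1=59 > 51 — meets; (b) net 65−13=52 > 51 — meets.
  Stage 1 carried; the burden remains with the subscriber.
Stage 2 (subscriber, a heightened civil standard, weight exceeds 76): (c) 82 > 76 — meets; (d) net 83−6=77 > 76 — meets.
  All elements met. The burden passes to the operator.
Stage 3 (operator, the balance of probabilities, weight exceeds 51): (e) net 62−7=55 > 51 — meets.
  Stage 3 carried; the final stage is satisfied.
All stages carried — the operator prevails.

operator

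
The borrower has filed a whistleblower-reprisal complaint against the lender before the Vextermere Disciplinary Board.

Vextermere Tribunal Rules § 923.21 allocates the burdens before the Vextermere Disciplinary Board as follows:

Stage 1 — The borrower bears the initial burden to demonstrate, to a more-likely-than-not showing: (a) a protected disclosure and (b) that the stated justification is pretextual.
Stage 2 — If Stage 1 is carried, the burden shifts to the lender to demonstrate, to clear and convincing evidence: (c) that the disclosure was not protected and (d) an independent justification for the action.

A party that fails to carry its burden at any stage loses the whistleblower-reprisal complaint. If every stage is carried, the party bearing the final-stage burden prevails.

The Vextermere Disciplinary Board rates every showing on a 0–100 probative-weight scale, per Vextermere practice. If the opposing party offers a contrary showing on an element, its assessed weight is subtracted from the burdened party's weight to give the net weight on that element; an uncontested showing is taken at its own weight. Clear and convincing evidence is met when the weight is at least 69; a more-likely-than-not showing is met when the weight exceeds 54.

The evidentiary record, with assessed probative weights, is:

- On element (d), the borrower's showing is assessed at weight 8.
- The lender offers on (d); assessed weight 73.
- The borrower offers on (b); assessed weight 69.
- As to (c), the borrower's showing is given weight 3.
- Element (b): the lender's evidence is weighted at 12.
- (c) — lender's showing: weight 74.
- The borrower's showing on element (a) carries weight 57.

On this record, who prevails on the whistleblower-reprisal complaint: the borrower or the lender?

borrower

Stage 1 (borrower, a more-likely-than-not showing, weight exceeds 54): (a) 57 > 54 — meets; (b) net 69−12=57 > 54 — meets.
  Stage 1 carried; the burden shifts to the lender.
Stage 2 (lender, clear and convincing evidence, weight is at least 69): (c) net 74−3=71 ≥ 69 — meets; (d) net 73−8=65 < 69 — fails.
  Not every element is met, so the lender fails to carry Stage 2.
The borrower prevails.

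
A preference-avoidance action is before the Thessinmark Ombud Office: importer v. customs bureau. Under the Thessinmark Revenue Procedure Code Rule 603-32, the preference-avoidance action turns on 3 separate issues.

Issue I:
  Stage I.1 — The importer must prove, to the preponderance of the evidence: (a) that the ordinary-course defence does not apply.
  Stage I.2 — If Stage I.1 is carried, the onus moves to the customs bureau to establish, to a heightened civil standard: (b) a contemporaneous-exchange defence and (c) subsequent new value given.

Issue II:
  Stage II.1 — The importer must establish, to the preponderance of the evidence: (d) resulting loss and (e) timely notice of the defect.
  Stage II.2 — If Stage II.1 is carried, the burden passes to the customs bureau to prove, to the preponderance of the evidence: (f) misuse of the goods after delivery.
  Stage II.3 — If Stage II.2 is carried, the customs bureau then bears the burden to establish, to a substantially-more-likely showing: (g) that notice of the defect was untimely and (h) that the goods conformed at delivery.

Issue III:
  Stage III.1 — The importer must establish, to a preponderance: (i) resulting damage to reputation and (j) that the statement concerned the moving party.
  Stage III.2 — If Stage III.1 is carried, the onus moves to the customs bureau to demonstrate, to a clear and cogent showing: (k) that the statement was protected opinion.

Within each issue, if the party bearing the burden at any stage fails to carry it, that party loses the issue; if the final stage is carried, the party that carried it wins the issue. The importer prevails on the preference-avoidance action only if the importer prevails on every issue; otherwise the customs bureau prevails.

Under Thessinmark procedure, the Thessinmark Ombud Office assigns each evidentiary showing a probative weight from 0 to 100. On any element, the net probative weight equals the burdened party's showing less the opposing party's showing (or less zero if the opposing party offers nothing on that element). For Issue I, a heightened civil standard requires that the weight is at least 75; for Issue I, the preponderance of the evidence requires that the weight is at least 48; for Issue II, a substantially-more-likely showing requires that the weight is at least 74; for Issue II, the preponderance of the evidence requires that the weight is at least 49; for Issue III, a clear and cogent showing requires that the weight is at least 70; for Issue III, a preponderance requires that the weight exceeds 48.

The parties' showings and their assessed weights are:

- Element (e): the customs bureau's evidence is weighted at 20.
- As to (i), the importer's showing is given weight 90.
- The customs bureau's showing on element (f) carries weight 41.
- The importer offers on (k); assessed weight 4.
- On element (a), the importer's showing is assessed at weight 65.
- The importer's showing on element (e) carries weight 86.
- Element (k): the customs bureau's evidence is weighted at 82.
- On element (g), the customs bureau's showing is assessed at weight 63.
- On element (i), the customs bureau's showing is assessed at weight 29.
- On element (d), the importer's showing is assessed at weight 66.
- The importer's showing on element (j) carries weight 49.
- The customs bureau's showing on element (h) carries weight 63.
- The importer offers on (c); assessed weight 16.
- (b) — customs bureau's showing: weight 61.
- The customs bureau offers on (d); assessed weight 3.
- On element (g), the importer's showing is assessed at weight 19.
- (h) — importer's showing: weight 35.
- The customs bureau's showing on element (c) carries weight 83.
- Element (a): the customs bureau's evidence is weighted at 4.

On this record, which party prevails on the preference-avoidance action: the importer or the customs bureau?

customs bureau

— Issue I —
Stage I.1 (importer, the preponderance of the evidence, weight is at least 48): (a) net 65−4=61 ≥ 48 — meets.
  The importer carries Stage I.1; the customs bureau now bears the burden.
Stage I.2 (customs bureau, a heightened civil standard, weight is at least 75): (b) 61 < 75 — fails; (c) net 83−16=67 < 75 — fails.
  Stage I.2 not carried; the customs bureau fails its burden.
So the importer prevails on this issue.
— Issue II —
Stage II.1 — burden on importer; standard: the preponderance of the evidence (weight is at least 49).
    (d): 66 − 3 = 63 ≥ 49 [met]
    (e): 86 − 20 = 66 ≥ 49 [met]
  The importer carries Stage II.1; the customs bureau now bears the burden.
Stage II.2 — burden on customs bureau; standard: the preponderance of the evidence (weight is at least 49).
    (f): 41 < 49 [not met]
  The customs bureau does not carry Stage II.2.
The importer prevails on this issue.
— Issue III —
Stage III.1 — burden on importer; standard: a preponderance (weight exceeds 48).
    (i): 90 − 29 = 61 > 48 [met]
    (j): 49 > 48 [met]
  The importer carries Stage III.1; the customs bureau now bears the burden.
Stage III.2 — burden on customs bureau; standard: a clear and cogent showing (weight is at least 70).
    (k): 82 − 4 = 78 ≥ 70 [met]
  Stage III.2 carried; the final stage is satisfied.
Every stage carried; the customs bureau prevails on this issue.
Per-issue: Issue I → importer; Issue II → importer; Issue III → customs bureau. The importer must prevail on every issue; overall, the customs bureau prevails.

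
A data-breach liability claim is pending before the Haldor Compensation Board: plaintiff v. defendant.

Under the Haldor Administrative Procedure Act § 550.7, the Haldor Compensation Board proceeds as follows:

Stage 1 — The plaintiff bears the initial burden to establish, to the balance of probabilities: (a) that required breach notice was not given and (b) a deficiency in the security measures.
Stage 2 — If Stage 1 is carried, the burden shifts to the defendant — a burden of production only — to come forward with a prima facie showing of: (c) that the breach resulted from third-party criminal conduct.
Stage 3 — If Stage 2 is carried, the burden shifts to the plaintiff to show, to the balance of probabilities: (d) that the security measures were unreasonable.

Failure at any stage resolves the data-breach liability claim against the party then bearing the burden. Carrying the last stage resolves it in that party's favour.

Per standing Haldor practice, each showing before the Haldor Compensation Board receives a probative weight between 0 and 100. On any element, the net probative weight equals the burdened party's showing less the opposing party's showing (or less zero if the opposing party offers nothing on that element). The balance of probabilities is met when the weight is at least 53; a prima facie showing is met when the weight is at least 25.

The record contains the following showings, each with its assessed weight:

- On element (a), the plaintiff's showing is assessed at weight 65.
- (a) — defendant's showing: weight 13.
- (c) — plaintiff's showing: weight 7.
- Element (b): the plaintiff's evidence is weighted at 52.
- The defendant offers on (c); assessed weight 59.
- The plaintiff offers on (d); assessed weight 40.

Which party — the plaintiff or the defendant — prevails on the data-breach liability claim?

defendant

At Stage 1 the plaintiff must meet the balance of probabilities (weight is at least 53): on (a) the weight is 65 less the opposing 13 gives net 52, < 53, so (a) does not meet the standard; on (b) the weight is 52, which does not reach 53, so (b) does not meet the standard.
  Not every element is met, so the plaintiff fails to carry Stage 1.
The defendant prevails.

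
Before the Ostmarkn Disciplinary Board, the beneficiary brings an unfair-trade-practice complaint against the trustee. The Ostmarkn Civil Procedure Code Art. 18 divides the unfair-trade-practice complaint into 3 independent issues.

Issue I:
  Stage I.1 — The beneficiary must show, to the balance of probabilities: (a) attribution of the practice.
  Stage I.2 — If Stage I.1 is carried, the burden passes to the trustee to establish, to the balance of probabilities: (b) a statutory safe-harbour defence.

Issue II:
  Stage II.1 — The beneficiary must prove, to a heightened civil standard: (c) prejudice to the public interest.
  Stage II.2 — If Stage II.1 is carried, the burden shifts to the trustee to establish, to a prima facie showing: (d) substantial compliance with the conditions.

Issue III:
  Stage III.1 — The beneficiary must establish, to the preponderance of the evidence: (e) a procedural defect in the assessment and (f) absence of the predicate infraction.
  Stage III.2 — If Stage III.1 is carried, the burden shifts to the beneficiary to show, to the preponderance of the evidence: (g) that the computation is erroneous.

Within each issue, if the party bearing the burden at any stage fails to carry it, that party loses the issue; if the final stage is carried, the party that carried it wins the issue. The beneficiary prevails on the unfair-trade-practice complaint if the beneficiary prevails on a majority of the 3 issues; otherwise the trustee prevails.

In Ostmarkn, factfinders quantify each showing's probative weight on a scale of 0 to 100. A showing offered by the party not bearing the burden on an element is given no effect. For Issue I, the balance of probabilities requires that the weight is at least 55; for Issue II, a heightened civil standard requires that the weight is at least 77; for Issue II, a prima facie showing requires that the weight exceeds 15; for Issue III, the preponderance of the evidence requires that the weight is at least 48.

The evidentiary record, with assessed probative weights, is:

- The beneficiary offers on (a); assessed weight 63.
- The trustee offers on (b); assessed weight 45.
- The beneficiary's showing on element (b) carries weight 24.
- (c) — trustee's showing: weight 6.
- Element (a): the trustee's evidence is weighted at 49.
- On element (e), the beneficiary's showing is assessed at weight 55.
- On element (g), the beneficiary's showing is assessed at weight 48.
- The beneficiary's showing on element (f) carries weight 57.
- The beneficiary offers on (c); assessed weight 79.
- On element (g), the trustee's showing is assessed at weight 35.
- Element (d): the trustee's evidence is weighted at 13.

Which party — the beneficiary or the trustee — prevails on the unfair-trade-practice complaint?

beneficiary

— Issue I —
Stage I.1 (beneficiary, the balance of probabilities, weight is at least 55): (a) 63 (trustee's 49 disregarded) ≥ 55 — meets.
  All elements met. The burden passes to the trustee.
Stage I.2 (trustee, the balance of probabilities, weight is at least 55): (b) 45 (beneficiary's 24 disregarded) < 55 — fails.
  Not every element is met, so the trustee fails to carry Stage I.2.
The analysis ends at Stage I.2; the beneficiary prevails on this issue.
— Issue II —
Stage II.1 (beneficiary, a heightened civil standard, weight is at least 77): (c) 79 (trustee's 6 disregarded) ≥ 77 — meets.
  Stage II.1 carried; the burden shifts to the trustee.
Stage II.2 (trustee, a prima facie showing, weight exceeds 15): (d) 13 ≤ 15 — fails.
  Not every element is met, so the trustee fails to carry Stage II.2.
So the beneficiary prevails on this issue.
— Issue III —
Stage III.1 (beneficiary, the preponderance of the evidence, weight is at least 48): (e) 55 ≥ 48 — meets; (f) 57 ≥ 48 — meets.
  All elements met. The beneficiary retains the burden for Stage III.2.
Stage III.2 (beneficiary, the preponderance of the evidence, weight is at least 48): (g) 48 (trustee's 35 disregarded) ≥ 48 — meets.
  Stage III.2 carried; the final stage is satisfied.
With every stage satisfied, the beneficiary prevails on this issue.
Per-issue: Issue I → beneficiary; Issue II → beneficiary; Issue III → beneficiary. The beneficiary must prevail on a majority of issues; overall, the beneficiary prevails.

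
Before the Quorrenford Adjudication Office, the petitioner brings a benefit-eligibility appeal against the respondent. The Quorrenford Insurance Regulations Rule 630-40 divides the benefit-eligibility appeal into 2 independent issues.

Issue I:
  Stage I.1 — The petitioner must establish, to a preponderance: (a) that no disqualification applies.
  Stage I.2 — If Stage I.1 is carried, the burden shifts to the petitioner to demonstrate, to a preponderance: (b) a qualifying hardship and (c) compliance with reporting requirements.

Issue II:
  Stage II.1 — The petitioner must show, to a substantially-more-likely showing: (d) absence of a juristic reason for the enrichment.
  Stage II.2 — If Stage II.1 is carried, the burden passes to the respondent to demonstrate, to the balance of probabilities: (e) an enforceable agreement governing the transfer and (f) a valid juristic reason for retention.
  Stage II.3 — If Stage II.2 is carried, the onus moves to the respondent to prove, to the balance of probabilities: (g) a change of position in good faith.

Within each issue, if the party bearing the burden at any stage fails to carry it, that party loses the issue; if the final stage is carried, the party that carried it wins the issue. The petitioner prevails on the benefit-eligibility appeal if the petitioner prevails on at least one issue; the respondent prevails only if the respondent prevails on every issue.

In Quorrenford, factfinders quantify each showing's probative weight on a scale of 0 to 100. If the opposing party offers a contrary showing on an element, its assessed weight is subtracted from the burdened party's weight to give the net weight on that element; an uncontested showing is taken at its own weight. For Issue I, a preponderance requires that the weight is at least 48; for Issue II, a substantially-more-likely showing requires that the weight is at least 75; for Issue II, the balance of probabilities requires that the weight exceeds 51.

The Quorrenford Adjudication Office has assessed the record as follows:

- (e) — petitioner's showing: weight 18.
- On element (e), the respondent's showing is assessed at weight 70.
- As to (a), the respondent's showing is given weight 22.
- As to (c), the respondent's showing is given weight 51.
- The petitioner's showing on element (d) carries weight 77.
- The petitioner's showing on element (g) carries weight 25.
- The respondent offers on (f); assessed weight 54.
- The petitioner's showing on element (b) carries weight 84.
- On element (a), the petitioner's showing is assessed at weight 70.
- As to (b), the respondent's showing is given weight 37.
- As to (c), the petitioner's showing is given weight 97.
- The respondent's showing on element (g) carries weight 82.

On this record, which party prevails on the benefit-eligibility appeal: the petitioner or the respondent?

— Issue I —
Stage I.1 — burden on petitioner; standard: a preponderance (weight is at least 48).
    (a): 70 − 22 = 48 ≥ 48 [met]
  All elements met. The petitioner retains the burden for Stage I.2.
Stage I.2 — burden on petitioner; standard: a preponderance (weight is at least 48).
    (b): 84 − 37 = 47 < 48 [not met]
    (c): 97 − 51 = 46 < 48 [not met]
  Stage I.2 not carried; the petitioner fails its burden.
The respondent prevails on this issue.
— Issue II —
At Stage II.1 the petitioner must meet a substantially-more-likely showing (weight is at least 75): on (d) the weight is 77, ≥ 75, so (d) meets the standard.
  Stage II.1 carried; the burden shifts to the respondent.
At Stage II.2 the respondent must meet the balance of probabilities (weight exceeds 51): on (e) the weight is 70 less the opposing 18 gives net 52, which does exceed 51, so (e) meets the standard; on (f) the weight is 54, > 51, so (f) meets the standard.
  Stage II.2 carried; the burden remains with the respondent.
At Stage II.3 the respondent must meet the balance of probabilities (weight exceeds 51): on (g) the weight is 82 less the opposing 25 gives net 57, > 51, so (g) meets the standard.
  All elements met at the final stage.
All stages carried — the respondent prevails on this issue.
Per-issue: Issue I → respondent; Issue II → respondent. The petitioner must prevail on at least one issue; overall, the respondent prevails.

respondent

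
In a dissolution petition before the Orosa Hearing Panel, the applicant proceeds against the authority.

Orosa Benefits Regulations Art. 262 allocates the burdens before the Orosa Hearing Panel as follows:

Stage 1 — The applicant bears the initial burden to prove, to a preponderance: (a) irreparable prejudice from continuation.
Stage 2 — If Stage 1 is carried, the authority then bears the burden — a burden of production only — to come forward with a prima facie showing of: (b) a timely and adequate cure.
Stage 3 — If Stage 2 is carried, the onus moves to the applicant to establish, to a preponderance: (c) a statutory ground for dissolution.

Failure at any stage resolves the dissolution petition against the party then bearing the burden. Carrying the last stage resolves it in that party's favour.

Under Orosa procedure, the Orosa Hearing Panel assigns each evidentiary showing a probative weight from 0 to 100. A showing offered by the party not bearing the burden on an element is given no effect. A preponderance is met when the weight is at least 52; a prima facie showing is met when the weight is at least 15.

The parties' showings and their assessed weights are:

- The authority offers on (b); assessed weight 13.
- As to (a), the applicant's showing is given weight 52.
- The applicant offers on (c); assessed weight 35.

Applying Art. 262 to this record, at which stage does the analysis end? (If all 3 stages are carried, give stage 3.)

stage 2

Stage 1 (applicant, a preponderance, weight is at least 52): (a) 52 ≥ 52 — meets.
  Stage 1 carried; the burden shifts to the authority.
Stage 2 (authority, a prima facie showing, weight is at least 15): (b) 13 < 15 — fails.
  Not every element is met, so the authority fails to carry Stage 2.
The analysis ends at Stage 2; the applicant prevails.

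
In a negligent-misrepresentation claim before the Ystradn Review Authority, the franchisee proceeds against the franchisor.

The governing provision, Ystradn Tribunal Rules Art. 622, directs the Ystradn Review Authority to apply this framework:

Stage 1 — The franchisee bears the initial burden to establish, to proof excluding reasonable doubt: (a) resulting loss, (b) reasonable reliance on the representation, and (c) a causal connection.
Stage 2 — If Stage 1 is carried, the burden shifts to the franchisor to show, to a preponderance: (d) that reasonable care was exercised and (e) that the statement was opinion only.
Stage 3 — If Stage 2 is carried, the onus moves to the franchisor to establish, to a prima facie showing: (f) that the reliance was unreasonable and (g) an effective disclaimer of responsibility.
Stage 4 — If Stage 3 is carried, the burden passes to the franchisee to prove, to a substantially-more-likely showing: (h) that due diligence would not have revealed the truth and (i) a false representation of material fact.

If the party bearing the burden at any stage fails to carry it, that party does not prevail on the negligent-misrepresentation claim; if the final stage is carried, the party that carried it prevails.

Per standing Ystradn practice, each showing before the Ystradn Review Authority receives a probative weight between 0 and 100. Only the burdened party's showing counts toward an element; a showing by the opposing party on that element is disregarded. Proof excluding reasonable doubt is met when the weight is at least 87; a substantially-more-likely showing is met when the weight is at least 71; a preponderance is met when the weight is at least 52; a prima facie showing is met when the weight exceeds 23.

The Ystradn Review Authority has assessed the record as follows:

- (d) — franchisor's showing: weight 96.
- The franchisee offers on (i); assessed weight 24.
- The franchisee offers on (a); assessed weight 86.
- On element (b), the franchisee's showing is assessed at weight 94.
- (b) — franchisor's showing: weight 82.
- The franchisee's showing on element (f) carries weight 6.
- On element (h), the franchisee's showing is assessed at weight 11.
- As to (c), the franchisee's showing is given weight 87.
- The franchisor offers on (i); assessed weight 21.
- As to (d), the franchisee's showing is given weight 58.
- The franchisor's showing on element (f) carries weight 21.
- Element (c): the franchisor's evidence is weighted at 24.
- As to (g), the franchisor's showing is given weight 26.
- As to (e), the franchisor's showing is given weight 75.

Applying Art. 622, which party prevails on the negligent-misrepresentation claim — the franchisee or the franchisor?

Stage 1 — burden on franchisee; standard: proof excluding reasonable doubt (weight is at least 87).
    (a): 86 < 87 [not met]
    (b): 94 (franchisor's 82 disregarded) ≥ 87 [met]
    (c): 87 (franchisor's 24 disregarded) ≥ 87 [met]
  Not every element is met, so the franchisee fails to carry Stage 1.
So the franchisor prevails.

franchisor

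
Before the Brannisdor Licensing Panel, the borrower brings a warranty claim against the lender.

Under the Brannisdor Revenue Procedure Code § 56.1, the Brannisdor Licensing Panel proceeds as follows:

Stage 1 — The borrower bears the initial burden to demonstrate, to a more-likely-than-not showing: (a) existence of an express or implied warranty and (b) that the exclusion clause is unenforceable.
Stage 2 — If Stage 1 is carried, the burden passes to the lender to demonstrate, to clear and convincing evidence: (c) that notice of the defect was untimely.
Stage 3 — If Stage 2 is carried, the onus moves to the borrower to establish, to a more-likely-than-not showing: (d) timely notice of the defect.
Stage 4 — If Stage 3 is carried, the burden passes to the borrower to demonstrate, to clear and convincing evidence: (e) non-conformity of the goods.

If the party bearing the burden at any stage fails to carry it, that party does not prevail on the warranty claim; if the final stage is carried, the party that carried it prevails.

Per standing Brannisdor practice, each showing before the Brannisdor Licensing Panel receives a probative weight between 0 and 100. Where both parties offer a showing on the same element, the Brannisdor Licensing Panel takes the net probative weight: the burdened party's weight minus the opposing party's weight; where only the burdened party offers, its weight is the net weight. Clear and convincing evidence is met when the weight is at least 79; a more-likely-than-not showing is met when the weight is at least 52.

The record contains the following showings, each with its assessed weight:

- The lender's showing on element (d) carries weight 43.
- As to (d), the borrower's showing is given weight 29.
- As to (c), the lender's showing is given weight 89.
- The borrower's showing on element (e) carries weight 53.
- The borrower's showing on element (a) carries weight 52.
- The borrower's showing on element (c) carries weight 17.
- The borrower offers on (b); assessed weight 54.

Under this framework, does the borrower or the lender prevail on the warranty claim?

Stage 1 — burden on borrower; standard: a more-likely-than-not showing (weight is at least 52).
    (a): 52 ≥ 52 [met]
    (b): 54 ≥ 52 [met]
  All elements met. The burden passes to the lender.
Stage 2 — burden on lender; standard: clear and convincing evidence (weight is at least 79).
    (c): 89 − 17 = 72 < 79 [not met]
  Stage 2 not carried; the lender fails its burden.
So the borrower prevails.

borrower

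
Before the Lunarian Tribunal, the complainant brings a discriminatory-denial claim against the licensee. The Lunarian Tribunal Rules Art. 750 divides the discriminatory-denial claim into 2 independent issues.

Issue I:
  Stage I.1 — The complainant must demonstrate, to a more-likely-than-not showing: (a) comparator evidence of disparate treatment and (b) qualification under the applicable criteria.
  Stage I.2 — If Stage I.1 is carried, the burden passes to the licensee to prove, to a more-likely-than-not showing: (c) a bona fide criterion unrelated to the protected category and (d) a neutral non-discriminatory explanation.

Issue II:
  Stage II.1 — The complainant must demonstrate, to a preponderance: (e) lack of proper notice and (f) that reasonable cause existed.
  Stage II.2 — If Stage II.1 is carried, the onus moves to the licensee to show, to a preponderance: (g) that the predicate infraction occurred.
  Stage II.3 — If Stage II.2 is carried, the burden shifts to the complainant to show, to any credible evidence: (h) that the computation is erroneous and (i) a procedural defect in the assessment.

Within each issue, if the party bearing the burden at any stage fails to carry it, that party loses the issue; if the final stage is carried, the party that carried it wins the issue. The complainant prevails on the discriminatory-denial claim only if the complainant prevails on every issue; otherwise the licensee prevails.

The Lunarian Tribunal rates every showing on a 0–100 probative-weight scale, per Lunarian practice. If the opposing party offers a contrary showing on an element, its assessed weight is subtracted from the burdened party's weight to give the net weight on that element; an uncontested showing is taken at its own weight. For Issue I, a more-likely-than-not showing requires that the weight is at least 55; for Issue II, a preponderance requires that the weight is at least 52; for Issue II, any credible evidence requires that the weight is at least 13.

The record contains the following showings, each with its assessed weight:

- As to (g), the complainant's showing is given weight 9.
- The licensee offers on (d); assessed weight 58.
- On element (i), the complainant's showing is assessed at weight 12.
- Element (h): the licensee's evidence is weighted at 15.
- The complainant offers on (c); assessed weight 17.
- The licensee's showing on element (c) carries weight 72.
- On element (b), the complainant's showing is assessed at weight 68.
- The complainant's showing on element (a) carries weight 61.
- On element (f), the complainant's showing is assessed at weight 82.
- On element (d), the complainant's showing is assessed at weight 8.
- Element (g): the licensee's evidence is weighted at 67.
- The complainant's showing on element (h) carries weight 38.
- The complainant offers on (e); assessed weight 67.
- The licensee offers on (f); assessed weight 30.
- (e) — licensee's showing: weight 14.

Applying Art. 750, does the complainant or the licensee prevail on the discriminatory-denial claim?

— Issue I —
At Stage I.1 the complainant must meet a more-likely-than-not showing (weight is at least 55): on (a) the weight is 61, which does reach 55, so (a) meets the standard; on (b) the weight is 68, ≥ 55, so (b) meets the standard.
  Stage I.1 is satisfied; the onus moves to the licensee.
At Stage I.2 the licensee must meet a more-likely-than-not showing (weight is at least 55): on (c) the weight is 72 less the opposing 17 gives net 55, which does reach 55, so (c) meets the standard; on (d) the weight is 58 less the opposing 8 gives net 50, which does not reach 55, so (d) does not meet the standard.
  Not every element is met, so the licensee fails to carry Stage I.2.
The complainant prevails on this issue.
— Issue II —
At Stage II.1 the complainant must meet a preponderance (weight is at least 52): on (e) the weight is 67 less the opposing 14 gives net 53, which does reach 52, so (e) meets the standard; on (f) the weight is 82 less the opposing 30 gives net 52, ≥ 52, so (f) meets the standard.
  All elements met. The burden passes to the licensee.
At Stage II.2 the licensee must meet a preponderance (weight is at least 52): on (g) the weight is 67 less the opposing 9 gives net 58, which does reach 52, so (g) meets the standard.
  Stage II.2 carried; the burden shifts to the complainant.
At Stage II.3 the complainant must meet any credible evidence (weight is at least 13): on (h) the weight is 38 less the opposing 15 gives net 23, which does reach 13, so (h) meets the standard; on (i) the weight is 12, < 13, so (i) does not meet the standard.
  Not every element is met, so the complainant fails to carry Stage II.3.
The licensee prevails on this issue.
Per-issue: Issue I → complainant; Issue II → licensee. The complainant must prevail on every issue; overall, the licensee prevails.

licensee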